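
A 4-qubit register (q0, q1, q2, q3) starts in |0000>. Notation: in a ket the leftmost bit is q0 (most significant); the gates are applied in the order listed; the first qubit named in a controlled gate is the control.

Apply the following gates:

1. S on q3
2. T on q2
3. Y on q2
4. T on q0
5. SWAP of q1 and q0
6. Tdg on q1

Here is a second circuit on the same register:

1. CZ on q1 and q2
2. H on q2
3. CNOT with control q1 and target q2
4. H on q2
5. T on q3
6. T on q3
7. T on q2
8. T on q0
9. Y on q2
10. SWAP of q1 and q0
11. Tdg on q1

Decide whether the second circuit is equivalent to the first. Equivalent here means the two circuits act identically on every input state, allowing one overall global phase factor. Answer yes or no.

Yes — the two circuits implement the same unitary up to a global phase.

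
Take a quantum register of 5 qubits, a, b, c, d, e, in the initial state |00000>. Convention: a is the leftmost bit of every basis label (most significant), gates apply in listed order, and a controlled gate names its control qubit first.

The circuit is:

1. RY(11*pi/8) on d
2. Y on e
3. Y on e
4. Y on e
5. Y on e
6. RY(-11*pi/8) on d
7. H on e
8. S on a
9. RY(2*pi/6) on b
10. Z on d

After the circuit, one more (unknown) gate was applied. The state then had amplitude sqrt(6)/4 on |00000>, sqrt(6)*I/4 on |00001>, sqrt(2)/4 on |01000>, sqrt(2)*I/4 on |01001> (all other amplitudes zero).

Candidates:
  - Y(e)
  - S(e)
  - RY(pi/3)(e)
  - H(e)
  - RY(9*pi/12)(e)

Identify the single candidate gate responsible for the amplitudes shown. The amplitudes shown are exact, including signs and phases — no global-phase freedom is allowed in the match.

The unique candidate consistent with the amplitudes is S(e).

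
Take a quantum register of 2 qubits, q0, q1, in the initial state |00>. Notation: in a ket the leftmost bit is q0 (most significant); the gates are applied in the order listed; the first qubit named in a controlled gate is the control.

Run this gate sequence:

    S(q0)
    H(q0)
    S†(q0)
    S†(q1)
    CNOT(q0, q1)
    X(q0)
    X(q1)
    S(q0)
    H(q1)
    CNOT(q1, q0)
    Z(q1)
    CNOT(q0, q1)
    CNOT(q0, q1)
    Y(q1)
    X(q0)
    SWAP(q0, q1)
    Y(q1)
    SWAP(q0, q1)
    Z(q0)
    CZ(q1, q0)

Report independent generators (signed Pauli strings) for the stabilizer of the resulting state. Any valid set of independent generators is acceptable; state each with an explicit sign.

The stabilizer group can be generated by +XI, +IX, among other valid generating sets.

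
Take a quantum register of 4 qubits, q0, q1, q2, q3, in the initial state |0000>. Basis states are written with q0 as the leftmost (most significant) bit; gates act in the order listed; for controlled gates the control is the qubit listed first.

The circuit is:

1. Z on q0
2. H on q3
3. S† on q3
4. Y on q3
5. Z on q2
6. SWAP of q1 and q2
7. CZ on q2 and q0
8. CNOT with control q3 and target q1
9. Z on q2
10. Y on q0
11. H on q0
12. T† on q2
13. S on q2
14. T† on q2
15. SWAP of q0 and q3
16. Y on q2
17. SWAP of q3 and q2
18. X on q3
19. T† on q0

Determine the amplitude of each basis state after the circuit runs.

After the circuit, the state carries amplitude 1/2 on |0000>, -1/2 on |0010>, -exp(I*pi/4)/2 on |1100>, exp(I*pi/4)/2 on |1110>, and 0 on every other basis state.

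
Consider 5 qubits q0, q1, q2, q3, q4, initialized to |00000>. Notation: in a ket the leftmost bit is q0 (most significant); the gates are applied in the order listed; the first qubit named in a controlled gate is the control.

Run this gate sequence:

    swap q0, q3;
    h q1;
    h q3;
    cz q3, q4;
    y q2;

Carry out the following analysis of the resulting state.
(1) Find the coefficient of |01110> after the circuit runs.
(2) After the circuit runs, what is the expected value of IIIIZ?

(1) The final state's coefficient on |01110> equals I/2.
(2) In the final state, IIIIZ has expectation 1.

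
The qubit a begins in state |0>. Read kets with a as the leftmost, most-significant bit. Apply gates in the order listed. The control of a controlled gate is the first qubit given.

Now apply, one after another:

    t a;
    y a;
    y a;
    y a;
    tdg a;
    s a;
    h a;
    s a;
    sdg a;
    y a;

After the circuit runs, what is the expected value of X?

In the final state, X has expectation 1. Key observation: the block from step 8 through step 9 cancels to the identity and can be dropped.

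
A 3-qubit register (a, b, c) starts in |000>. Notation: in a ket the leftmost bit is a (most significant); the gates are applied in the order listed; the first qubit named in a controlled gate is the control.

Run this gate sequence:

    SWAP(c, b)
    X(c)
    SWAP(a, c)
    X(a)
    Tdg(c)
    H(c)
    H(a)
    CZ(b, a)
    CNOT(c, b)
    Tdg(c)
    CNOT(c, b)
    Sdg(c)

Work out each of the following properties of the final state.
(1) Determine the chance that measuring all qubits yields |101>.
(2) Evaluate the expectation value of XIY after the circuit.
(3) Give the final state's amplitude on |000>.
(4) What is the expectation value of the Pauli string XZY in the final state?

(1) Outcome |101> occurs with probability 1/4.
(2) The observable XIY averages to -sqrt(2)/2.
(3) The amplitude on |000> is 1/2.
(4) The expectation value of XZY is -sqrt(2)/2.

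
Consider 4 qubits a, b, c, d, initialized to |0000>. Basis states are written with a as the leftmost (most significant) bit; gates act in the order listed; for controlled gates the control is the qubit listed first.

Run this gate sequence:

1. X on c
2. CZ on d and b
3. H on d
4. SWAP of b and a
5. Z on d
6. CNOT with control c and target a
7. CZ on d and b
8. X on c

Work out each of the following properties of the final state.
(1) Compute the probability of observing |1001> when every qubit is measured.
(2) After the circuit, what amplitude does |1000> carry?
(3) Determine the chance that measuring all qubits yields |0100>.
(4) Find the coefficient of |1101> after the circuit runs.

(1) The probability of measuring |1001> is 1/2.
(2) The final state's coefficient on |1000> equals sqrt(2)/2.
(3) Outcome |0100> occurs with probability 0.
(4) The amplitude on |1101> is 0.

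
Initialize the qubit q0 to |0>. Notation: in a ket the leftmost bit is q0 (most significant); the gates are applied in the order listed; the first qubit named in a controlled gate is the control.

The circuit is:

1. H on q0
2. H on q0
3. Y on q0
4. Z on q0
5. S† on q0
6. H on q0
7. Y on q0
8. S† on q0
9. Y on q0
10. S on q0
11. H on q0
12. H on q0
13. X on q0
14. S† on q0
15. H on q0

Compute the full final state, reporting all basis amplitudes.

The final amplitudes are 1/2 + I/2 on |0>, -1/2 + I/2 on |1>.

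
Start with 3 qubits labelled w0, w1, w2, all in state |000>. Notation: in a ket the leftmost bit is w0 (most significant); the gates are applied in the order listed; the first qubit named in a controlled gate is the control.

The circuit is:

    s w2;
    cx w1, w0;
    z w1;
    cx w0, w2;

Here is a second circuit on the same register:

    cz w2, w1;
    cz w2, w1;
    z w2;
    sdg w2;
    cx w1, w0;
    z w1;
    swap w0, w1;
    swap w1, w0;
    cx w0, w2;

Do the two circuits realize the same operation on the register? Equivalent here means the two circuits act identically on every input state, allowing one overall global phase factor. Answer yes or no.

Yes: on every input state the two circuits agree up to one overall phase factor.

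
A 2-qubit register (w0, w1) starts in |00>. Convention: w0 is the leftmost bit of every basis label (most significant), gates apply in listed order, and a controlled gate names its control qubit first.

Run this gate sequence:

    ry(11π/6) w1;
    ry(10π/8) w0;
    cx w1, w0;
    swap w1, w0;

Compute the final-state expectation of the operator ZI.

The expectation value of ZI is sqrt(3)/2.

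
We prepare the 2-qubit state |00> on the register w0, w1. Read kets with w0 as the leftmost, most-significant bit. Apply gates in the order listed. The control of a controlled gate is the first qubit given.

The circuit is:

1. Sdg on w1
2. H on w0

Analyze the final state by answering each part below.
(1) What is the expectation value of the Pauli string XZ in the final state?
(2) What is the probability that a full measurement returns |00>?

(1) The observable XZ averages to 1.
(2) Outcome |00> occurs with probability 1/2.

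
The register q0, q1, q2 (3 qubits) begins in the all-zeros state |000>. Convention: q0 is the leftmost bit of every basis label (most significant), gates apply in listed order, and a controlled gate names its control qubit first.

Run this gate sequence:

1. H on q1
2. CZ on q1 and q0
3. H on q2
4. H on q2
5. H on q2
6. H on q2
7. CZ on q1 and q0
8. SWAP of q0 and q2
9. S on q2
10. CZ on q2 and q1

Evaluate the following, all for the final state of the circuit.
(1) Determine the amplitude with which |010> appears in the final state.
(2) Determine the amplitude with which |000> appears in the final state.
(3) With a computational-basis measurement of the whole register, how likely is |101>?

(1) |010> carries amplitude sqrt(2)/2 in the final state. Key observation: steps 2-7 multiply out to the identity, so the circuit reduces to the remaining gates.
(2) The final state's coefficient on |000> equals sqrt(2)/2.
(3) The probability of measuring |101> is 0.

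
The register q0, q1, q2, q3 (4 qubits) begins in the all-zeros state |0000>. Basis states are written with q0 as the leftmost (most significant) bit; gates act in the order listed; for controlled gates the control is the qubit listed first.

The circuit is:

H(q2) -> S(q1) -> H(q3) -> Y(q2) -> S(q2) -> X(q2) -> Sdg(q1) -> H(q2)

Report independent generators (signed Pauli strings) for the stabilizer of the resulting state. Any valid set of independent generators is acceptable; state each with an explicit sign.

The final state is stabilized by the group generated by -IIYI, +IIIX, +ZIII, +IZII; other independent generating sets are equally valid.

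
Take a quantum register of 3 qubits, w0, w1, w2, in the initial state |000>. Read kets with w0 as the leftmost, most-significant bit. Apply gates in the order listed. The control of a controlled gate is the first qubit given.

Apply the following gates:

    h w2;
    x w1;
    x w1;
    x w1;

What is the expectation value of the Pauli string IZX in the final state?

The expectation value of IZX is -1.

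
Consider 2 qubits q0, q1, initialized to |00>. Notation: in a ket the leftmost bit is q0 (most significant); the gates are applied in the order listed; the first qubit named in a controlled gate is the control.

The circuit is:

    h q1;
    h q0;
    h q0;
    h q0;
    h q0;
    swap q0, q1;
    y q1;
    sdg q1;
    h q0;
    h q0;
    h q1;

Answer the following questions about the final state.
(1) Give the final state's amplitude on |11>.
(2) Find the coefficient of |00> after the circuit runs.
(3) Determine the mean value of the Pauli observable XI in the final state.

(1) The amplitude on |11> is -1/2.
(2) The amplitude on |00> is 1/2.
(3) The observable XI averages to 1.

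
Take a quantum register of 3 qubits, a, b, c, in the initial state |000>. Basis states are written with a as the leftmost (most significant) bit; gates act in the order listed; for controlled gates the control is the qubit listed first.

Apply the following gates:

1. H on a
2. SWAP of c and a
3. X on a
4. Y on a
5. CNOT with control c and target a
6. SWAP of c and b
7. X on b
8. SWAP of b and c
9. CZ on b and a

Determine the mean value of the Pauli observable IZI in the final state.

The expectation value of IZI is 1.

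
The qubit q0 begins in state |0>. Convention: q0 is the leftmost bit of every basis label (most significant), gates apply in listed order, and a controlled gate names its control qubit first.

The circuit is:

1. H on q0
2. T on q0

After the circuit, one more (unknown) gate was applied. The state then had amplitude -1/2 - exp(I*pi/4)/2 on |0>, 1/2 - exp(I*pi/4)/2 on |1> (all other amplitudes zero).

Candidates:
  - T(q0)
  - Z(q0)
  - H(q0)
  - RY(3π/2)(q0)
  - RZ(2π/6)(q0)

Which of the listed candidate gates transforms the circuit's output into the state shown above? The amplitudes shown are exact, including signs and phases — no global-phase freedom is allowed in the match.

It was RY(3π/2)(q0) that produced the state shown.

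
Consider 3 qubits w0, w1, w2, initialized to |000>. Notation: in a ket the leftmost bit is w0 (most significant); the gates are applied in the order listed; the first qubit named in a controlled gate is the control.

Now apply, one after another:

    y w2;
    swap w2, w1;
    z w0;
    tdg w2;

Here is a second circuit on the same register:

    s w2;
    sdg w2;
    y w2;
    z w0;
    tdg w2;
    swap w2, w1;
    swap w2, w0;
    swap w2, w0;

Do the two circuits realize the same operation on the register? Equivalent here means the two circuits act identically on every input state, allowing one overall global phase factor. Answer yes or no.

No — the two circuits implement different unitaries, even allowing a global phase.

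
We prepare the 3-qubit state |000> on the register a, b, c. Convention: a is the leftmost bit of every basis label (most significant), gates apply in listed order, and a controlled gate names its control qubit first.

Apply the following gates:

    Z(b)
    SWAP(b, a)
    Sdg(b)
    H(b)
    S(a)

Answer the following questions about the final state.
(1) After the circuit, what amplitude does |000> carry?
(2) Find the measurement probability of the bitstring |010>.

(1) |000> carries amplitude sqrt(2)/2 in the final state.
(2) Outcome |010> occurs with probability 1/2.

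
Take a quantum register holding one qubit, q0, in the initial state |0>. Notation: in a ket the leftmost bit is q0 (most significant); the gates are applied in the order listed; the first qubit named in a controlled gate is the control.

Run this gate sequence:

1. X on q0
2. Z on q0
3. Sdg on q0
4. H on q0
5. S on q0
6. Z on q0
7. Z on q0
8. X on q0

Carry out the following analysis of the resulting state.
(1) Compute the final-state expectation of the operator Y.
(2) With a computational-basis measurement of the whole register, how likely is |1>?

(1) In the final state, Y has expectation 1.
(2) The probability of measuring |1> is 1/2.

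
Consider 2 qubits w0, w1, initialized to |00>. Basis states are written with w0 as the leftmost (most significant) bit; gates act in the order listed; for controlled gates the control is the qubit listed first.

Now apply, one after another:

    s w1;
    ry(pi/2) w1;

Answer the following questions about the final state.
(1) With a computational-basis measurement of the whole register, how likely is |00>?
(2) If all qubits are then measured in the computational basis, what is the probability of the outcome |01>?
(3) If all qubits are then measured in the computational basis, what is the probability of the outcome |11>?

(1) Outcome |00> occurs with probability 1/2.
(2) The probability of measuring |01> is 1/2.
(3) A full measurement returns |11> with probability 0.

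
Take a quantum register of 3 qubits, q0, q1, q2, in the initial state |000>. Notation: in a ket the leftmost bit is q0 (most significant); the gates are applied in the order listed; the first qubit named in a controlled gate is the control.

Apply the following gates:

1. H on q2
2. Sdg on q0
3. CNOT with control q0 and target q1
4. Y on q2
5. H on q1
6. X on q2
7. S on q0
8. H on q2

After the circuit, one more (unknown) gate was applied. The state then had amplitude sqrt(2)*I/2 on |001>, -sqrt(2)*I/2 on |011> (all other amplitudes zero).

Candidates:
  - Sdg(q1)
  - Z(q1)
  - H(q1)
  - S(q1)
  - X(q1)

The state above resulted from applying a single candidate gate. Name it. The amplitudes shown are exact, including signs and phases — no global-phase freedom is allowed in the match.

It was Z(q1) that produced the state shown.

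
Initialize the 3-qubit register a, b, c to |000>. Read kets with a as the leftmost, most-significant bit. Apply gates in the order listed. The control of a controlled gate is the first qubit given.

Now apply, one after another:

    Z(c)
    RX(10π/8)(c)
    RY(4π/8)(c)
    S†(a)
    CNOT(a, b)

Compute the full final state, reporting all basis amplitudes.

After the circuit, the state carries amplitude -sqrt(2)*sqrt(2 - sqrt(2))/4 + sqrt(2)*I*sqrt(sqrt(2) + 2)/4 on |000>, -sqrt(2)*sqrt(2 - sqrt(2))/4 - sqrt(2)*I*sqrt(sqrt(2) + 2)/4 on |001>, and 0 on every other basis state.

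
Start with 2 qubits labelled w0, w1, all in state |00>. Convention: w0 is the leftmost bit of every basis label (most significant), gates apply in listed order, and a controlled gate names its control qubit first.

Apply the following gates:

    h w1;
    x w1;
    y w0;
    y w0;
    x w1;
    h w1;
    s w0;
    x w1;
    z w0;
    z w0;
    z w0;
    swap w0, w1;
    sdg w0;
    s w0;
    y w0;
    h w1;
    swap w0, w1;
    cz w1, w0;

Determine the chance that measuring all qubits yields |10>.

A full measurement returns |10> with probability 1/2. Key observation: gates 1-6 undo each other exactly, leaving only the rest of the circuit to track.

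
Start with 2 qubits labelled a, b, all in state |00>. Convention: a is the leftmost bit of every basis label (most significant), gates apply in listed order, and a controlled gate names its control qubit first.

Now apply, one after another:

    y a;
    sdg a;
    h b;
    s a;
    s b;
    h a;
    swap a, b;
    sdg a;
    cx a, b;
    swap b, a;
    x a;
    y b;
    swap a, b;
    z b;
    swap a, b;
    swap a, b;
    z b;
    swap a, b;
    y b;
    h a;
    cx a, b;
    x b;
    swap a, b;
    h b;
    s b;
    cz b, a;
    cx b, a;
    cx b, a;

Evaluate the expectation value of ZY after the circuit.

In the final state, ZY has expectation -1. Key observation: steps 12-19 multiply out to the identity, so the circuit reduces to the remaining gates.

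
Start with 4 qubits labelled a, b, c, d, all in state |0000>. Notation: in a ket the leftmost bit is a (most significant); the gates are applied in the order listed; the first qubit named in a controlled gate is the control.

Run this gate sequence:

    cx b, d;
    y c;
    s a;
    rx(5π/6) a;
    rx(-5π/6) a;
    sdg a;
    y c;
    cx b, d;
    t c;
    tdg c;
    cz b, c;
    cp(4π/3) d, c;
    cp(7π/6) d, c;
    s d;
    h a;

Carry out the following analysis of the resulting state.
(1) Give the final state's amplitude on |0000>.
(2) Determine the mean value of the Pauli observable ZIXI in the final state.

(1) The amplitude on |0000> is sqrt(2)/2.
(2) The expectation value of ZIXI is 0.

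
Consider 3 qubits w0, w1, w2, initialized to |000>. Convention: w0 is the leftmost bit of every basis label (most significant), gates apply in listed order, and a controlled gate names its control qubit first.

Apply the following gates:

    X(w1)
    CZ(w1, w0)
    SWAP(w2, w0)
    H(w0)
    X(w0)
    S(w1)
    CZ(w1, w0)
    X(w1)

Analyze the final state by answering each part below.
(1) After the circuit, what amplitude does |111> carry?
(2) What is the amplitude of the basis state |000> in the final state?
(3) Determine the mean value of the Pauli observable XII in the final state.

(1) The amplitude on |111> is 0.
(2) The amplitude on |000> is sqrt(2)*I/2.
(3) In the final state, XII has expectation -1.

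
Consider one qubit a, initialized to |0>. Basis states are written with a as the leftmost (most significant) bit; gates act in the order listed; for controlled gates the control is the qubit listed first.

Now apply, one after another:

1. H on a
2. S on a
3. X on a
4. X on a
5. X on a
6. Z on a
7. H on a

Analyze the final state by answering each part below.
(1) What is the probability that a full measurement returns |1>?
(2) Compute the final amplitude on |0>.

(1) Outcome |1> occurs with probability 1/2.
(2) |0> carries amplitude -1/2 + I/2 in the final state.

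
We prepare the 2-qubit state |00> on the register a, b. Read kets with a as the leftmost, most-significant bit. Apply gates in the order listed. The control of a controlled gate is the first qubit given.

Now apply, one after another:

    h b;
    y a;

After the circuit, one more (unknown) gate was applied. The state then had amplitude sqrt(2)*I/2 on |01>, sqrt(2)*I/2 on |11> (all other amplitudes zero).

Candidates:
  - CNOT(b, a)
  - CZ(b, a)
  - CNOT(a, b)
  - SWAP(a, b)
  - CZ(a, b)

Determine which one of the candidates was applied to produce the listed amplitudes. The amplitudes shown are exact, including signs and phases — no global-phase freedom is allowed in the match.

The applied gate was SWAP(a, b).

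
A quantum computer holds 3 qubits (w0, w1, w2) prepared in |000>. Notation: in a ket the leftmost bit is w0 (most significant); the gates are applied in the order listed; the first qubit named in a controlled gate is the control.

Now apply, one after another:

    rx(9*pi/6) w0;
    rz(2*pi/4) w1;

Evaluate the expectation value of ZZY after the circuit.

In the final state, ZZY has expectation 0.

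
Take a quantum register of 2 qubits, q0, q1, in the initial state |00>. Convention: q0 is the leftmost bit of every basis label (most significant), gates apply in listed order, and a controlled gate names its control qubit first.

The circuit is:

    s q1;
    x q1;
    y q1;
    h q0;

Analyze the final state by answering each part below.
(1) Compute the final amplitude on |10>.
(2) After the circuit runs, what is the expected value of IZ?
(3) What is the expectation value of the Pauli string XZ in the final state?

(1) The final state's coefficient on |10> equals -sqrt(2)*I/2.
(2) The observable IZ averages to 1.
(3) The expectation value of XZ is 1.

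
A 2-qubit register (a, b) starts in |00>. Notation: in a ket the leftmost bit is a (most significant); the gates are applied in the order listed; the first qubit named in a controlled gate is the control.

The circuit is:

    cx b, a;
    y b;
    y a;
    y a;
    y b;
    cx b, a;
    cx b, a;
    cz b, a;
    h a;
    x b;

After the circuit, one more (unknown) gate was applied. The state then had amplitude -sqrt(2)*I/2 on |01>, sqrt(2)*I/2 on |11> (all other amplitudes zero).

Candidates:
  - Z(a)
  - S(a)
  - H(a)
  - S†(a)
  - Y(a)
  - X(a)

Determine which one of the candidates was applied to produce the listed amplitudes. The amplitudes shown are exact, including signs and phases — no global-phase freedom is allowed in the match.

The unique candidate consistent with the amplitudes is Y(a). Key observation: steps 1-6 multiply out to the identity, so the circuit reduces to the remaining gates.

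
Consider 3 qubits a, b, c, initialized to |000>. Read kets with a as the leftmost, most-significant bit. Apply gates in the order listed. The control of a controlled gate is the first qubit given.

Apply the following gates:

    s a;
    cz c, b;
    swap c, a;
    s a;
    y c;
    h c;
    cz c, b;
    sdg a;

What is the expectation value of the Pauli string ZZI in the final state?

The expectation value of ZZI is 1.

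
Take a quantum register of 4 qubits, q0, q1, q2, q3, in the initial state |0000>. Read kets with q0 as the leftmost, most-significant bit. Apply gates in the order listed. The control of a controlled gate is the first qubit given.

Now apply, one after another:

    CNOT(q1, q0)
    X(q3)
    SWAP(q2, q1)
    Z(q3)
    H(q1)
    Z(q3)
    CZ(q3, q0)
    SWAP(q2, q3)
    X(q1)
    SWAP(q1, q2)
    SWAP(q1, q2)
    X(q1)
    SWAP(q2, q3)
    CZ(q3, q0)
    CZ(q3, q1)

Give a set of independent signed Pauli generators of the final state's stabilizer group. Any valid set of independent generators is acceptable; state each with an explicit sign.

One valid set of independent stabilizer generators is -IXII, +ZIII, +IIZI, -IIIZ (any independent generating set of the same group is equally correct). Key observation: the block from step 7 through step 14 cancels to the identity and can be dropped.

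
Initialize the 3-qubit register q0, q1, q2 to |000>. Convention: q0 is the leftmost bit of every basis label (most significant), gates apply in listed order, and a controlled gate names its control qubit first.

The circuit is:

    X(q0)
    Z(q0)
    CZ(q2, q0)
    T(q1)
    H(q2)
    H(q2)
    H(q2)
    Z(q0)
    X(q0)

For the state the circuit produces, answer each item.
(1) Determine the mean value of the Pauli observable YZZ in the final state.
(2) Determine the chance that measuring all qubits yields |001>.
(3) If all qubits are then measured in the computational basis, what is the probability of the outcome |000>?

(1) In the final state, YZZ has expectation 0.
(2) Outcome |001> occurs with probability 1/2.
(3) A full measurement returns |000> with probability 1/2.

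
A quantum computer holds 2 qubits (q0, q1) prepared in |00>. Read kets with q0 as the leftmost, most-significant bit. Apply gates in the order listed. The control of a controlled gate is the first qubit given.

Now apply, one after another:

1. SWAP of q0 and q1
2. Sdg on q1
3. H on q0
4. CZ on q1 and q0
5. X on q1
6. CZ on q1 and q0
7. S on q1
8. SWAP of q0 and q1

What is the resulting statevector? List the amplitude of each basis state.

The final amplitudes are 0 on |00>, 0 on |01>, sqrt(2)*I/2 on |10>, -sqrt(2)*I/2 on |11>.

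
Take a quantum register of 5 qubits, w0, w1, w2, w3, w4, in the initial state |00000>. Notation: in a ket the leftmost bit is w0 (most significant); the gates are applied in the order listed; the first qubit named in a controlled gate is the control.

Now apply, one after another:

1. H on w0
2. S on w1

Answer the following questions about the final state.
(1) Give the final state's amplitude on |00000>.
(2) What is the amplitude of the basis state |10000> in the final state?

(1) The final state's coefficient on |00000> equals sqrt(2)/2.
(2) |10000> carries amplitude sqrt(2)/2 in the final state.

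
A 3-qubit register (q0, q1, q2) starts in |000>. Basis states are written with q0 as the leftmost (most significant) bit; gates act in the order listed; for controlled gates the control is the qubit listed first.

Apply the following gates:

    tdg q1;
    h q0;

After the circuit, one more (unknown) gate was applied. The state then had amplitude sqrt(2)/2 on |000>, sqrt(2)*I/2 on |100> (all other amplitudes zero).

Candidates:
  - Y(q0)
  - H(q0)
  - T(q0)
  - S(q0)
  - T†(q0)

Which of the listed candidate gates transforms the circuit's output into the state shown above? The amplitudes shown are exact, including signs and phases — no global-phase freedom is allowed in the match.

It was S(q0) that produced the state shown.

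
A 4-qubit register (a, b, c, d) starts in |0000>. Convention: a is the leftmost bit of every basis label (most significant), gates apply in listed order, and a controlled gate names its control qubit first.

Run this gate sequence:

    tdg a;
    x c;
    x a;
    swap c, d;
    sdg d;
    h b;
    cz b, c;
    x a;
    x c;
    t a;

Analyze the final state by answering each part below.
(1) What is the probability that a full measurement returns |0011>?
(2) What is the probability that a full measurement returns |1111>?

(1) The probability of measuring |0011> is 1/2.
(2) The probability of measuring |1111> is 0.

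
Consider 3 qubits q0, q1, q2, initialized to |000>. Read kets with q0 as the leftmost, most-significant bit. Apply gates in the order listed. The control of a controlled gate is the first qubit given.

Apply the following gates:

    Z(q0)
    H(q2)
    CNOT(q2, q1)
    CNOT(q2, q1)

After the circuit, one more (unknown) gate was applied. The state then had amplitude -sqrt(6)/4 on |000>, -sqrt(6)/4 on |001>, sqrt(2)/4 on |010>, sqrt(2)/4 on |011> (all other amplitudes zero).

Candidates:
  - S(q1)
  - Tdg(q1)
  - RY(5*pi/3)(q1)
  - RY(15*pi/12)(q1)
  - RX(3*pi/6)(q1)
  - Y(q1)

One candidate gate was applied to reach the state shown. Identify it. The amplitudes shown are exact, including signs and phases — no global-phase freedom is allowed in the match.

The applied gate was RY(5*pi/3)(q1). Key observation: gates 3-4 undo each other exactly, leaving only the rest of the circuit to track.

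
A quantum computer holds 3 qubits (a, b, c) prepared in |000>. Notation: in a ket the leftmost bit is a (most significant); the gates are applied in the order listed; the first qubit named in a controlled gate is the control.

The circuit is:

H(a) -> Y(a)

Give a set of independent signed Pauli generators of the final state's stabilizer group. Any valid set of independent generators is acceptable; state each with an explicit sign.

The final state is stabilized by the group generated by -XII, +IZI, +IIZ; other independent generating sets are equally valid.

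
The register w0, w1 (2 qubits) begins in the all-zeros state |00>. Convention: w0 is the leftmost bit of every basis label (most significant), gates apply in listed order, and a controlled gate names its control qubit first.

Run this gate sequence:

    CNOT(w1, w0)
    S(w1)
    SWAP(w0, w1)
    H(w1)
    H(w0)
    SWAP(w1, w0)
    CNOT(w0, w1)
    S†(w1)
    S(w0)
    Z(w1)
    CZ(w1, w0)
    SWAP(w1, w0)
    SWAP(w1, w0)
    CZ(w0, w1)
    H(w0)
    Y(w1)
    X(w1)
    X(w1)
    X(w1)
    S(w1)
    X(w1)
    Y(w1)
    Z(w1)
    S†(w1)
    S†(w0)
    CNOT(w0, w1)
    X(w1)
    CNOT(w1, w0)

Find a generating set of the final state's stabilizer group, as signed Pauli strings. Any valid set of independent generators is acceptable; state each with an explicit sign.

The final state is stabilized by the group generated by -YI, -IX; other independent generating sets are equally valid. Key observation: steps 12-13 multiply out to the identity, so the circuit reduces to the remaining gates.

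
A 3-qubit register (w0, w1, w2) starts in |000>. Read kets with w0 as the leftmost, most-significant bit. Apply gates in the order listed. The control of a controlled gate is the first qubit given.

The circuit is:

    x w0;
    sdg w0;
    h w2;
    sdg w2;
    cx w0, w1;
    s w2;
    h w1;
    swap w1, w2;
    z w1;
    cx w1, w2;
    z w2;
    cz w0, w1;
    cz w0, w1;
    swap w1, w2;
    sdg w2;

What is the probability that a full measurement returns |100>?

Outcome |100> occurs with probability 1/4. Key observation: the block from step 12 through step 13 cancels to the identity and can be dropped.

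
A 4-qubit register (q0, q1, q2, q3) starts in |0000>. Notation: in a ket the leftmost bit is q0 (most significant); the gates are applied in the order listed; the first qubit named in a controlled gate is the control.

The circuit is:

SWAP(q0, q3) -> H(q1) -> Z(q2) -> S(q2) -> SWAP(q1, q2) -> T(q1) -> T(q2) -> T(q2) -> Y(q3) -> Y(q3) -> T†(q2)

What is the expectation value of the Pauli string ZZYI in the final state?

In the final state, ZZYI has expectation sqrt(2)/2.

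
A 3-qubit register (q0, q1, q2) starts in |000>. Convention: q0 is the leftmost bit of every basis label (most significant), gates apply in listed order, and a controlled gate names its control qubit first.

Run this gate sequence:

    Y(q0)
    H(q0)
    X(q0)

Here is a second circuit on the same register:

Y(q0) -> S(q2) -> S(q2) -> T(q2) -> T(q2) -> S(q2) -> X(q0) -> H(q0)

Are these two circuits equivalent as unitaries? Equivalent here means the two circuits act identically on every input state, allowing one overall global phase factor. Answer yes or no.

No, they are not equivalent — no single phase factor reconciles the two unitaries.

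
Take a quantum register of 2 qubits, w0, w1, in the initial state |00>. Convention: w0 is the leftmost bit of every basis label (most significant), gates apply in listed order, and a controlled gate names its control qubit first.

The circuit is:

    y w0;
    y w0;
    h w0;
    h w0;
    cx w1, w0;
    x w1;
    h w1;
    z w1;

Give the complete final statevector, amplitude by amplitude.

After the circuit, the state carries amplitude sqrt(2)/2 on |00>, sqrt(2)/2 on |01>, 0 on |10>, 0 on |11>. Key observation: steps 3-4 multiply out to the identity, so the circuit reduces to the remaining gates.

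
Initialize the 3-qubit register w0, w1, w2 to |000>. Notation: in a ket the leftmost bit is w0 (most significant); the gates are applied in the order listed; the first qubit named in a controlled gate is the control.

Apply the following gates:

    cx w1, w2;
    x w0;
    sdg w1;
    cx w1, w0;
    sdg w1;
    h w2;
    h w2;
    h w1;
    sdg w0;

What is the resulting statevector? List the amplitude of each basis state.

The final amplitudes are -sqrt(2)*I/2 on |100>, -sqrt(2)*I/2 on |110>, and 0 on every other basis state. Key observation: gates 6-7 undo each other exactly, leaving only the rest of the circuit to track.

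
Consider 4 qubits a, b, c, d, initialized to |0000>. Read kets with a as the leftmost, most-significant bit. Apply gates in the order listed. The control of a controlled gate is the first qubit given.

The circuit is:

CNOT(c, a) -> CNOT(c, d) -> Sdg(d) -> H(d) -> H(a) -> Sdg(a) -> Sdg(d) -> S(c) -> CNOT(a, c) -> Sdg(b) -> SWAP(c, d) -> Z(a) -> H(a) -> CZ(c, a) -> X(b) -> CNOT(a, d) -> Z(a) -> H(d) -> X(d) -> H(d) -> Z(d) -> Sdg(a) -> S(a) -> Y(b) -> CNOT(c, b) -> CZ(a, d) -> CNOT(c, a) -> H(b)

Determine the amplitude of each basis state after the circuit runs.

The final amplitudes are -I/4 on |0000>, 1/4 on |0001>, I/4 on |0010>, 1/4 on |0011>, -I/4 on |0100>, 1/4 on |0101>, -I/4 on |0110>, -1/4 on |0111>, 1/4 on |1000>, -I/4 on |1001>, -1/4 on |1010>, -I/4 on |1011>, 1/4 on |1100>, -I/4 on |1101>, 1/4 on |1110>, I/4 on |1111>. Key observation: gates 18-21 undo each other exactly, leaving only the rest of the circuit to track.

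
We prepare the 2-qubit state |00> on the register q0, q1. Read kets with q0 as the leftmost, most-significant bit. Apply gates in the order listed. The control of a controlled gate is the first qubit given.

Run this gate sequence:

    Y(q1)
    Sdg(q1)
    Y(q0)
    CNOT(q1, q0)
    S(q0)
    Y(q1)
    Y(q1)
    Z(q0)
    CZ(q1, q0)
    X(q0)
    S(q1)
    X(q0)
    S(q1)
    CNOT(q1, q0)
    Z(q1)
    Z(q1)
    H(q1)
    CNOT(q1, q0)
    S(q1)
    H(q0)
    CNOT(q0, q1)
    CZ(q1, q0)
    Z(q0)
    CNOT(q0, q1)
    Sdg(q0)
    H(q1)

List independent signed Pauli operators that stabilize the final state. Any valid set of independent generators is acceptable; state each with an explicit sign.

One valid set of independent stabilizer generators is +YI, +IY (any independent generating set of the same group is equally correct).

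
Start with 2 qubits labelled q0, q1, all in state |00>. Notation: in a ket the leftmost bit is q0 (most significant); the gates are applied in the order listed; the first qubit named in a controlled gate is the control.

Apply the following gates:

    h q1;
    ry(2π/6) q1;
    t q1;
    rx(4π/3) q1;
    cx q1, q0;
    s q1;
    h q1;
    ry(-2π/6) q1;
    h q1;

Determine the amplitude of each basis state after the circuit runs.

The final amplitudes are -3*sqrt(2)/16 + sqrt(6)/16 - 3*sqrt(6)*exp(3*I*pi/4)/16 - 3*sqrt(2)*exp(3*I*pi/4)/16 on |00>, -sqrt(6)/16 + sqrt(2)/16 - 3*sqrt(2)*exp(3*I*pi/4)/16 - sqrt(6)*exp(3*I*pi/4)/16 on |01>, -3*sqrt(2)/16 + sqrt(6)/16 + sqrt(2)*exp(3*I*pi/4)/16 + sqrt(6)*exp(3*I*pi/4)/16 on |10>, -3*sqrt(2)/16 + 3*sqrt(6)/16 - 3*sqrt(2)*exp(3*I*pi/4)/16 - sqrt(6)*exp(3*I*pi/4)/16 on |11>.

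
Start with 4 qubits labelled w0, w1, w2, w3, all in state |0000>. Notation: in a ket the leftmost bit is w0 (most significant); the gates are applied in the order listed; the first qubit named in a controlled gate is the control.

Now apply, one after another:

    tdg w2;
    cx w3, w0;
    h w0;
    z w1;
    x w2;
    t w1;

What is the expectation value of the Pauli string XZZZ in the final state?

The expectation value of XZZZ is -1.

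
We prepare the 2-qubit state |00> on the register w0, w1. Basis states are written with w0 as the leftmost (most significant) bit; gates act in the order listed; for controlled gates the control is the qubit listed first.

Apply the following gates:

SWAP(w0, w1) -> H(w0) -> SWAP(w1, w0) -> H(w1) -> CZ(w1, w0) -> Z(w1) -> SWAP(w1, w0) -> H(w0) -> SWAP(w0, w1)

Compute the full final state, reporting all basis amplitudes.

After the circuit, the state carries amplitude sqrt(2)/2 on |00>, sqrt(2)/2 on |01>, 0 on |10>, 0 on |11>.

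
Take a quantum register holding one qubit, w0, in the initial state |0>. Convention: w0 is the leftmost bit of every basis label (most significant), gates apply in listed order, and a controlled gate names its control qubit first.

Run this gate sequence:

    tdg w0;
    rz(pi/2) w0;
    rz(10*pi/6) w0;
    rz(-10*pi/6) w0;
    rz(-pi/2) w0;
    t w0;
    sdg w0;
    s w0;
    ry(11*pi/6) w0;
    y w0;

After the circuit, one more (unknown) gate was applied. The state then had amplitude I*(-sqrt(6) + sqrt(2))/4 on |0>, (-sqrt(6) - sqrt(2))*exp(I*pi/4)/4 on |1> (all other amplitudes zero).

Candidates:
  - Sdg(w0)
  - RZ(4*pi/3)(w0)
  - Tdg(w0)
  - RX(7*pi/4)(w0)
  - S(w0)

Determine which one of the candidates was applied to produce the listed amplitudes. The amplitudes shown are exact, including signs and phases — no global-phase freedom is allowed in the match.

It was Tdg(w0) that produced the state shown. Key observation: gates 1-6 undo each other exactly, leaving only the rest of the circuit to track.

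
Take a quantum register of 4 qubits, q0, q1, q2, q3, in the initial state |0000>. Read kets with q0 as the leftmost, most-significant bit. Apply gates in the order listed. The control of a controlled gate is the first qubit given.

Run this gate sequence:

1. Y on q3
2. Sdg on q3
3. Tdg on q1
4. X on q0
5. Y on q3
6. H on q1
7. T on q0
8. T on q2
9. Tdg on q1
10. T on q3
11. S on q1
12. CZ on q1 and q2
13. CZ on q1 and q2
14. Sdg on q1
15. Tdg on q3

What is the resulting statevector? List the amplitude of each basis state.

After the circuit, the state carries amplitude -sqrt(2)*exp(3*I*pi/4)/2 on |1000>, -sqrt(2)*I/2 on |1100>, and 0 on every other basis state. Key observation: gates 10-15 undo each other exactly, leaving only the rest of the circuit to track.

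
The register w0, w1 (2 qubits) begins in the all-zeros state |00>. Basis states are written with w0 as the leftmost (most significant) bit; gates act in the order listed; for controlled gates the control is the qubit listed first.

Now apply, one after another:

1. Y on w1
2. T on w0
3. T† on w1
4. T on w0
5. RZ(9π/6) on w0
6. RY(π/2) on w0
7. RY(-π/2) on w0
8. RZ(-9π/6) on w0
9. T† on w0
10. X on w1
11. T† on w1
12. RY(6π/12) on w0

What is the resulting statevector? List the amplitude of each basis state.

After the circuit, the state carries amplitude sqrt(2)*exp(I*pi/4)/2 on |00>, 0 on |01>, sqrt(2)*exp(I*pi/4)/2 on |10>, 0 on |11>.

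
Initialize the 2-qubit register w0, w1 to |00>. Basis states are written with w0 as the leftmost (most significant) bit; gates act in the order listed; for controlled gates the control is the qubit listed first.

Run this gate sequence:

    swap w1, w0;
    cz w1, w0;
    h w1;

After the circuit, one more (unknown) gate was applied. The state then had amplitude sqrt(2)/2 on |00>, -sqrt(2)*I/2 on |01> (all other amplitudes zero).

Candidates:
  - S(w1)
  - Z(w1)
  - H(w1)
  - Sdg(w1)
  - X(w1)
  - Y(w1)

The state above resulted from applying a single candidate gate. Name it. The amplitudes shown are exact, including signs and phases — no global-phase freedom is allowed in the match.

It was Sdg(w1) that produced the state shown.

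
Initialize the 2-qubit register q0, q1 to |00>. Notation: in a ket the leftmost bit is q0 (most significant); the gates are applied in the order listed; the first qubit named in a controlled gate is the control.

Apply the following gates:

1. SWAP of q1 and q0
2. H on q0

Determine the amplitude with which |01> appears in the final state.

The final state's coefficient on |01> equals 0.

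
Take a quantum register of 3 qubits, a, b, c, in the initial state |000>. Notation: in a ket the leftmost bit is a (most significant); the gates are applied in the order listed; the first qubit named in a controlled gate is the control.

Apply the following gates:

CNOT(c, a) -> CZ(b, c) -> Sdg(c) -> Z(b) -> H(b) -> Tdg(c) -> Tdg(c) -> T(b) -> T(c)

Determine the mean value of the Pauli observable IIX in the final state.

In the final state, IIX has expectation 0.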